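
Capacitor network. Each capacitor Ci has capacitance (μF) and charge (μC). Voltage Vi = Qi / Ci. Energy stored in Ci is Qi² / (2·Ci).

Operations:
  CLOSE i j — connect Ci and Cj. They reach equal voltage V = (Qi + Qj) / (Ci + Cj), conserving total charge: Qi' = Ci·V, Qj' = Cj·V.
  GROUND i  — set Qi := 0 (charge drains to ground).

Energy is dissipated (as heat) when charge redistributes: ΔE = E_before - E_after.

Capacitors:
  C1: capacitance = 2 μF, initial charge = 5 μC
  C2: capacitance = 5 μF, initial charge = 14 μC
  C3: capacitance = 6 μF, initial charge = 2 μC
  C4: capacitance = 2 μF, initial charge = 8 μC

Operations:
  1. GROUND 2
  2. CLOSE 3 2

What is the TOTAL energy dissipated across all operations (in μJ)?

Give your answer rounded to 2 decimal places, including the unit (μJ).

Answer: 19.75 μJ

Derivation:
Initial: C1(2μF, Q=5μC, V=2.50V), C2(5μF, Q=14μC, V=2.80V), C3(6μF, Q=2μC, V=0.33V), C4(2μF, Q=8μC, V=4.00V)
Op 1: GROUND 2: Q2=0; energy lost=19.600
Op 2: CLOSE 3-2: Q_total=2.00, C_total=11.00, V=0.18; Q3=1.09, Q2=0.91; dissipated=0.152
Total dissipated: 19.752 μJ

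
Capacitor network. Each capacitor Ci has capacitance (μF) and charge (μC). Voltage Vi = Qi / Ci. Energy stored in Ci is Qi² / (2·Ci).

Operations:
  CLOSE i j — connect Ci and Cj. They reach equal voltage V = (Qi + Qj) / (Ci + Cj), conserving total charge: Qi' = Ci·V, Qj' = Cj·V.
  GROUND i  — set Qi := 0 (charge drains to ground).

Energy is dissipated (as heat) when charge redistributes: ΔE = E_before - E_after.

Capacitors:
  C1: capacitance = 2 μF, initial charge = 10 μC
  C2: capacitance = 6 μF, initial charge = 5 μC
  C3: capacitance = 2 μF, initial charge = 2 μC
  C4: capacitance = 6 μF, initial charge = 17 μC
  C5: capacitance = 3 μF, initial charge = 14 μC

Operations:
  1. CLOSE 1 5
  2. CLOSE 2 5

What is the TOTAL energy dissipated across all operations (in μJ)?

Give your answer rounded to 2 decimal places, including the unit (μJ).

Initial: C1(2μF, Q=10μC, V=5.00V), C2(6μF, Q=5μC, V=0.83V), C3(2μF, Q=2μC, V=1.00V), C4(6μF, Q=17μC, V=2.83V), C5(3μF, Q=14μC, V=4.67V)
Op 1: CLOSE 1-5: Q_total=24.00, C_total=5.00, V=4.80; Q1=9.60, Q5=14.40; dissipated=0.067
Op 2: CLOSE 2-5: Q_total=19.40, C_total=9.00, V=2.16; Q2=12.93, Q5=6.47; dissipated=15.734
Total dissipated: 15.801 μJ

Answer: 15.80 μJ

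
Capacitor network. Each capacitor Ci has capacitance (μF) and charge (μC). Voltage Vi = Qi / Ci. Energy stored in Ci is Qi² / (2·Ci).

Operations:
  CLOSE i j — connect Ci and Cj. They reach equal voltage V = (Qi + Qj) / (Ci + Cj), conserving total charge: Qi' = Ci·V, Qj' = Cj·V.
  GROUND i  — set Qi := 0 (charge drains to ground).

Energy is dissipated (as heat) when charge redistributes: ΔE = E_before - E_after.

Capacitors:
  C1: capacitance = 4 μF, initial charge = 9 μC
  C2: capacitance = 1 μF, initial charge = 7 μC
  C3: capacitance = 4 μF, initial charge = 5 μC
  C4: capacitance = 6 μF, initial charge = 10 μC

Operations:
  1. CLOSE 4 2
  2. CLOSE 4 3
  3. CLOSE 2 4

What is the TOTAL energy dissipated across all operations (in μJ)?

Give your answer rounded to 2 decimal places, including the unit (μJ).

Initial: C1(4μF, Q=9μC, V=2.25V), C2(1μF, Q=7μC, V=7.00V), C3(4μF, Q=5μC, V=1.25V), C4(6μF, Q=10μC, V=1.67V)
Op 1: CLOSE 4-2: Q_total=17.00, C_total=7.00, V=2.43; Q4=14.57, Q2=2.43; dissipated=12.190
Op 2: CLOSE 4-3: Q_total=19.57, C_total=10.00, V=1.96; Q4=11.74, Q3=7.83; dissipated=1.667
Op 3: CLOSE 2-4: Q_total=14.17, C_total=7.00, V=2.02; Q2=2.02, Q4=12.15; dissipated=0.095
Total dissipated: 13.953 μJ

Answer: 13.95 μJ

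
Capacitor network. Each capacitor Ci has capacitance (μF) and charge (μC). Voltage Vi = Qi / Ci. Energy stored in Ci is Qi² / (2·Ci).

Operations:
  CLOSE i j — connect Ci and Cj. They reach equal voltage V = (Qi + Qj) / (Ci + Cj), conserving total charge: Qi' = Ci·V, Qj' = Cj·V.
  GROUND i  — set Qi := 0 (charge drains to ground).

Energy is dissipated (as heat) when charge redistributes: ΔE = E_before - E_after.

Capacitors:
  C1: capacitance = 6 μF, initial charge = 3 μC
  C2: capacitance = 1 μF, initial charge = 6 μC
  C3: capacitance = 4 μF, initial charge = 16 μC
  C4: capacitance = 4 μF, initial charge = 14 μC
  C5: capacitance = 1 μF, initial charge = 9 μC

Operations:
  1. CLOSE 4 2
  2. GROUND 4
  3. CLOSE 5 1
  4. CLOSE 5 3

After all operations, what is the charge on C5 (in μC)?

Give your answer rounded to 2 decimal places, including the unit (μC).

Answer: 3.54 μC

Derivation:
Initial: C1(6μF, Q=3μC, V=0.50V), C2(1μF, Q=6μC, V=6.00V), C3(4μF, Q=16μC, V=4.00V), C4(4μF, Q=14μC, V=3.50V), C5(1μF, Q=9μC, V=9.00V)
Op 1: CLOSE 4-2: Q_total=20.00, C_total=5.00, V=4.00; Q4=16.00, Q2=4.00; dissipated=2.500
Op 2: GROUND 4: Q4=0; energy lost=32.000
Op 3: CLOSE 5-1: Q_total=12.00, C_total=7.00, V=1.71; Q5=1.71, Q1=10.29; dissipated=30.964
Op 4: CLOSE 5-3: Q_total=17.71, C_total=5.00, V=3.54; Q5=3.54, Q3=14.17; dissipated=2.090
Final charges: Q1=10.29, Q2=4.00, Q3=14.17, Q4=0.00, Q5=3.54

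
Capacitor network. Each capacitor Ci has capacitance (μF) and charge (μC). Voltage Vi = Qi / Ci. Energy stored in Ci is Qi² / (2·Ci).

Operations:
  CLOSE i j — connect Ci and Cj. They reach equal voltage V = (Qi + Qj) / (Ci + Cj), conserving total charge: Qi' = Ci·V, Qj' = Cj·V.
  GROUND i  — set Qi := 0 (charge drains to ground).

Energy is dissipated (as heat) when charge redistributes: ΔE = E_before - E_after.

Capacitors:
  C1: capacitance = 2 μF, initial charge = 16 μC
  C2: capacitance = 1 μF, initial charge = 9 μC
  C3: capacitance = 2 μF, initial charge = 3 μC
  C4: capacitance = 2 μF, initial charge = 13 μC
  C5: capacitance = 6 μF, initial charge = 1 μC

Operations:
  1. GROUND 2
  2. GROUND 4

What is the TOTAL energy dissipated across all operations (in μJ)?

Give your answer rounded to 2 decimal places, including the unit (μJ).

Initial: C1(2μF, Q=16μC, V=8.00V), C2(1μF, Q=9μC, V=9.00V), C3(2μF, Q=3μC, V=1.50V), C4(2μF, Q=13μC, V=6.50V), C5(6μF, Q=1μC, V=0.17V)
Op 1: GROUND 2: Q2=0; energy lost=40.500
Op 2: GROUND 4: Q4=0; energy lost=42.250
Total dissipated: 82.750 μJ

Answer: 82.75 μJ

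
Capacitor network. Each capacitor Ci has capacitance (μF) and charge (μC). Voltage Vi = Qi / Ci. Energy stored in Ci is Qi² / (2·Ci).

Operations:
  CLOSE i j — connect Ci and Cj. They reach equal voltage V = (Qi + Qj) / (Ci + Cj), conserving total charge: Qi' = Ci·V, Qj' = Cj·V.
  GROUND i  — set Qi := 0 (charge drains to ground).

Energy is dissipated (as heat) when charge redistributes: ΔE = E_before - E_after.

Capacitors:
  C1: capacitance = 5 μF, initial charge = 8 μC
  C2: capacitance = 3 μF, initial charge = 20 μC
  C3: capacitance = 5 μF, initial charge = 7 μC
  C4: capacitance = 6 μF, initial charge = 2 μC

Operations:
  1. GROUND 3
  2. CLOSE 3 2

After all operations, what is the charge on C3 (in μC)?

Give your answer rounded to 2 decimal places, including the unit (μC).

Initial: C1(5μF, Q=8μC, V=1.60V), C2(3μF, Q=20μC, V=6.67V), C3(5μF, Q=7μC, V=1.40V), C4(6μF, Q=2μC, V=0.33V)
Op 1: GROUND 3: Q3=0; energy lost=4.900
Op 2: CLOSE 3-2: Q_total=20.00, C_total=8.00, V=2.50; Q3=12.50, Q2=7.50; dissipated=41.667
Final charges: Q1=8.00, Q2=7.50, Q3=12.50, Q4=2.00

Answer: 12.50 μC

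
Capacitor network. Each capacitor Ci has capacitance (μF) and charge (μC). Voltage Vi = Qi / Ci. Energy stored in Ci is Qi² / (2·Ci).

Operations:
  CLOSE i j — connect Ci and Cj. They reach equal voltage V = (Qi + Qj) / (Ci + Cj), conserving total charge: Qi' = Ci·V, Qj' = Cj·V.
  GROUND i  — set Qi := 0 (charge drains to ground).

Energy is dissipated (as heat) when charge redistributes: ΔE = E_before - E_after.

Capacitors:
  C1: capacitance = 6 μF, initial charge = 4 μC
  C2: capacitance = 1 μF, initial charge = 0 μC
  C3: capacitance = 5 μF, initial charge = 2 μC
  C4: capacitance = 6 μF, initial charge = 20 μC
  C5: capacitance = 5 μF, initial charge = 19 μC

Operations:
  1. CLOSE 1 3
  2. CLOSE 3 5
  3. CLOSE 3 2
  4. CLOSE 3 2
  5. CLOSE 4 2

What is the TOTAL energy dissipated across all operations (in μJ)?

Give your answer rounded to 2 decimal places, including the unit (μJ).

Initial: C1(6μF, Q=4μC, V=0.67V), C2(1μF, Q=0μC, V=0.00V), C3(5μF, Q=2μC, V=0.40V), C4(6μF, Q=20μC, V=3.33V), C5(5μF, Q=19μC, V=3.80V)
Op 1: CLOSE 1-3: Q_total=6.00, C_total=11.00, V=0.55; Q1=3.27, Q3=2.73; dissipated=0.097
Op 2: CLOSE 3-5: Q_total=21.73, C_total=10.00, V=2.17; Q3=10.86, Q5=10.86; dissipated=13.240
Op 3: CLOSE 3-2: Q_total=10.86, C_total=6.00, V=1.81; Q3=9.05, Q2=1.81; dissipated=1.967
Op 4: CLOSE 3-2: Q_total=10.86, C_total=6.00, V=1.81; Q3=9.05, Q2=1.81; dissipated=0.000
Op 5: CLOSE 4-2: Q_total=21.81, C_total=7.00, V=3.12; Q4=18.69, Q2=3.12; dissipated=0.994
Total dissipated: 16.298 μJ

Answer: 16.30 μJ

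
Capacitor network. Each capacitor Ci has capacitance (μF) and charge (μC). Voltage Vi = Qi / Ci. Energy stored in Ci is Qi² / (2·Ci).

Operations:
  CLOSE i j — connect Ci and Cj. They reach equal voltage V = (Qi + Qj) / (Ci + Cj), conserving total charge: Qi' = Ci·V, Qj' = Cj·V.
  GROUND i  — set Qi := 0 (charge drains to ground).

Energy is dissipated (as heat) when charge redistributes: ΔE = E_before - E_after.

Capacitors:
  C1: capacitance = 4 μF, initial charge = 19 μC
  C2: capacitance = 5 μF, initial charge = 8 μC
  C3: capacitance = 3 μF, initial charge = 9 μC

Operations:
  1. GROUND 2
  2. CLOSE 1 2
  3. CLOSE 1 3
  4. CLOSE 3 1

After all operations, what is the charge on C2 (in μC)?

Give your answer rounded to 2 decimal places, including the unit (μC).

Answer: 10.56 μC

Derivation:
Initial: C1(4μF, Q=19μC, V=4.75V), C2(5μF, Q=8μC, V=1.60V), C3(3μF, Q=9μC, V=3.00V)
Op 1: GROUND 2: Q2=0; energy lost=6.400
Op 2: CLOSE 1-2: Q_total=19.00, C_total=9.00, V=2.11; Q1=8.44, Q2=10.56; dissipated=25.069
Op 3: CLOSE 1-3: Q_total=17.44, C_total=7.00, V=2.49; Q1=9.97, Q3=7.48; dissipated=0.677
Op 4: CLOSE 3-1: Q_total=17.44, C_total=7.00, V=2.49; Q3=7.48, Q1=9.97; dissipated=0.000
Final charges: Q1=9.97, Q2=10.56, Q3=7.48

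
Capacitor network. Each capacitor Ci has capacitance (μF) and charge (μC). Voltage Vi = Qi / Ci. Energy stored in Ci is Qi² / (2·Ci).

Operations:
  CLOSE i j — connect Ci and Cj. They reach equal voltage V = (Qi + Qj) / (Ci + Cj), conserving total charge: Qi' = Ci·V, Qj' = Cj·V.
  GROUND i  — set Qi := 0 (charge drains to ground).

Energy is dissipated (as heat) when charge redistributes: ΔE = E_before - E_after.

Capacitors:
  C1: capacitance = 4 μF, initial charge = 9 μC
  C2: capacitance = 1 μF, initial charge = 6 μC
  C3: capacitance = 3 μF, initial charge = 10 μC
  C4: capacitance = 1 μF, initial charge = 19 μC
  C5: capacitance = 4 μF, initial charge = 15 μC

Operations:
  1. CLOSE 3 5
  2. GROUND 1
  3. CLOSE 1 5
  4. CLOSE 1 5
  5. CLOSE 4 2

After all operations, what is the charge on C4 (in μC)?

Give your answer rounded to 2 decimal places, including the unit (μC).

Initial: C1(4μF, Q=9μC, V=2.25V), C2(1μF, Q=6μC, V=6.00V), C3(3μF, Q=10μC, V=3.33V), C4(1μF, Q=19μC, V=19.00V), C5(4μF, Q=15μC, V=3.75V)
Op 1: CLOSE 3-5: Q_total=25.00, C_total=7.00, V=3.57; Q3=10.71, Q5=14.29; dissipated=0.149
Op 2: GROUND 1: Q1=0; energy lost=10.125
Op 3: CLOSE 1-5: Q_total=14.29, C_total=8.00, V=1.79; Q1=7.14, Q5=7.14; dissipated=12.755
Op 4: CLOSE 1-5: Q_total=14.29, C_total=8.00, V=1.79; Q1=7.14, Q5=7.14; dissipated=0.000
Op 5: CLOSE 4-2: Q_total=25.00, C_total=2.00, V=12.50; Q4=12.50, Q2=12.50; dissipated=42.250
Final charges: Q1=7.14, Q2=12.50, Q3=10.71, Q4=12.50, Q5=7.14

Answer: 12.50 μC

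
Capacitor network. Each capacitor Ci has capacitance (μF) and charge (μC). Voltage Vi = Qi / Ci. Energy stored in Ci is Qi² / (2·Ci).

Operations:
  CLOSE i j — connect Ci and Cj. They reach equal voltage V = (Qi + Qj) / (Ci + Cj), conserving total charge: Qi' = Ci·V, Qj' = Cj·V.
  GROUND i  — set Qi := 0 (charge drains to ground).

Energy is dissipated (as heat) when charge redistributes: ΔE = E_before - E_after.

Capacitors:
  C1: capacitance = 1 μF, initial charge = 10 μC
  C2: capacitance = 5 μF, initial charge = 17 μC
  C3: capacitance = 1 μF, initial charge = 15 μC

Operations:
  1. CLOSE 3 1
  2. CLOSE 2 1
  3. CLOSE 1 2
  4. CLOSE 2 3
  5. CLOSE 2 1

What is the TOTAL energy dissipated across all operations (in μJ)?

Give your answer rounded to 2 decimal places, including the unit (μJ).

Initial: C1(1μF, Q=10μC, V=10.00V), C2(5μF, Q=17μC, V=3.40V), C3(1μF, Q=15μC, V=15.00V)
Op 1: CLOSE 3-1: Q_total=25.00, C_total=2.00, V=12.50; Q3=12.50, Q1=12.50; dissipated=6.250
Op 2: CLOSE 2-1: Q_total=29.50, C_total=6.00, V=4.92; Q2=24.58, Q1=4.92; dissipated=34.504
Op 3: CLOSE 1-2: Q_total=29.50, C_total=6.00, V=4.92; Q1=4.92, Q2=24.58; dissipated=0.000
Op 4: CLOSE 2-3: Q_total=37.08, C_total=6.00, V=6.18; Q2=30.90, Q3=6.18; dissipated=23.961
Op 5: CLOSE 2-1: Q_total=35.82, C_total=6.00, V=5.97; Q2=29.85, Q1=5.97; dissipated=0.666
Total dissipated: 65.381 μJ

Answer: 65.38 μJ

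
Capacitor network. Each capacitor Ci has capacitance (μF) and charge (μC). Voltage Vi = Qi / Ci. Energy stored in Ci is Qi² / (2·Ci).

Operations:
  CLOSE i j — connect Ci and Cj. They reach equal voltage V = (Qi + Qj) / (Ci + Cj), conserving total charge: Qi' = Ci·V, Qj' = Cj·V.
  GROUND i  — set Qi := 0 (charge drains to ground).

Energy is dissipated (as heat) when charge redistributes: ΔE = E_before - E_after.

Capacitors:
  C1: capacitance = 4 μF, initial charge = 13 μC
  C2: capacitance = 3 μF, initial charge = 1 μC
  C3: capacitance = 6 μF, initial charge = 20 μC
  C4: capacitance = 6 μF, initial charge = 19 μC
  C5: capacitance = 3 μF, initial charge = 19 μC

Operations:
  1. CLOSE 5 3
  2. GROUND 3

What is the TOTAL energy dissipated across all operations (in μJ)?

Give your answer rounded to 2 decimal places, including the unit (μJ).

Answer: 65.33 μJ

Derivation:
Initial: C1(4μF, Q=13μC, V=3.25V), C2(3μF, Q=1μC, V=0.33V), C3(6μF, Q=20μC, V=3.33V), C4(6μF, Q=19μC, V=3.17V), C5(3μF, Q=19μC, V=6.33V)
Op 1: CLOSE 5-3: Q_total=39.00, C_total=9.00, V=4.33; Q5=13.00, Q3=26.00; dissipated=9.000
Op 2: GROUND 3: Q3=0; energy lost=56.333
Total dissipated: 65.333 μJ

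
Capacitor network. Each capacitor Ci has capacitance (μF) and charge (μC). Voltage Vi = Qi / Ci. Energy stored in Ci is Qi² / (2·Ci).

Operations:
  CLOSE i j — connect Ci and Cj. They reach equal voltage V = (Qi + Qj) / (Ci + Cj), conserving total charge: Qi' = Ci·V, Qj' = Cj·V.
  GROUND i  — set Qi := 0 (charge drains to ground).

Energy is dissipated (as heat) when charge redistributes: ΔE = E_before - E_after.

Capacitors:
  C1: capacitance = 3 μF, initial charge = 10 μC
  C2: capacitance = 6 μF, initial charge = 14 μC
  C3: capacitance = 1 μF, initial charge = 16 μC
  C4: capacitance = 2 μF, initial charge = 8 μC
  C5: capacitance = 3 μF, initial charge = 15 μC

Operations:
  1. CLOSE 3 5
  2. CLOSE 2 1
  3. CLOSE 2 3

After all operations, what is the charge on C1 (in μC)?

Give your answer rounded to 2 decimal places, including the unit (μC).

Answer: 8.00 μC

Derivation:
Initial: C1(3μF, Q=10μC, V=3.33V), C2(6μF, Q=14μC, V=2.33V), C3(1μF, Q=16μC, V=16.00V), C4(2μF, Q=8μC, V=4.00V), C5(3μF, Q=15μC, V=5.00V)
Op 1: CLOSE 3-5: Q_total=31.00, C_total=4.00, V=7.75; Q3=7.75, Q5=23.25; dissipated=45.375
Op 2: CLOSE 2-1: Q_total=24.00, C_total=9.00, V=2.67; Q2=16.00, Q1=8.00; dissipated=1.000
Op 3: CLOSE 2-3: Q_total=23.75, C_total=7.00, V=3.39; Q2=20.36, Q3=3.39; dissipated=11.074
Final charges: Q1=8.00, Q2=20.36, Q3=3.39, Q4=8.00, Q5=23.25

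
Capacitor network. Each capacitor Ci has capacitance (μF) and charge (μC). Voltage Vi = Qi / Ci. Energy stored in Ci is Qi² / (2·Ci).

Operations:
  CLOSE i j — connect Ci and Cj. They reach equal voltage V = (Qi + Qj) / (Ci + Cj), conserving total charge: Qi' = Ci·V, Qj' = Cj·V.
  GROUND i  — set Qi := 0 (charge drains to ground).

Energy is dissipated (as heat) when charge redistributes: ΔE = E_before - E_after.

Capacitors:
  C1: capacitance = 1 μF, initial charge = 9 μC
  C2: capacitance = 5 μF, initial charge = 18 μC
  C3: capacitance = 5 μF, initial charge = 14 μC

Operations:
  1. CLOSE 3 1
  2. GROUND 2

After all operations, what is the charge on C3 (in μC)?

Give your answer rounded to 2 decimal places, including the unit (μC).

Initial: C1(1μF, Q=9μC, V=9.00V), C2(5μF, Q=18μC, V=3.60V), C3(5μF, Q=14μC, V=2.80V)
Op 1: CLOSE 3-1: Q_total=23.00, C_total=6.00, V=3.83; Q3=19.17, Q1=3.83; dissipated=16.017
Op 2: GROUND 2: Q2=0; energy lost=32.400
Final charges: Q1=3.83, Q2=0.00, Q3=19.17

Answer: 19.17 μC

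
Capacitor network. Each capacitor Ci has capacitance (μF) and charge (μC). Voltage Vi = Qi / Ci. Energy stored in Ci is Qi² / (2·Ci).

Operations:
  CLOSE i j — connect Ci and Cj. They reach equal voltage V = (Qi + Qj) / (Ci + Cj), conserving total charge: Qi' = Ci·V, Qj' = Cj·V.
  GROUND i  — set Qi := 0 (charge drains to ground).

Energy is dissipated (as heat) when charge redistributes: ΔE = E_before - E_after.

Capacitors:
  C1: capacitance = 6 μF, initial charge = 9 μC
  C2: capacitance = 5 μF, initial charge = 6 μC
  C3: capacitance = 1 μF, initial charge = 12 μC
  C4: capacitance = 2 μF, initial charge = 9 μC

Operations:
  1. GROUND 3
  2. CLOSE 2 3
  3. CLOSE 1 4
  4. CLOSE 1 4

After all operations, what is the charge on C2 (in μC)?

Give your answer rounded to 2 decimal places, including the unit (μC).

Initial: C1(6μF, Q=9μC, V=1.50V), C2(5μF, Q=6μC, V=1.20V), C3(1μF, Q=12μC, V=12.00V), C4(2μF, Q=9μC, V=4.50V)
Op 1: GROUND 3: Q3=0; energy lost=72.000
Op 2: CLOSE 2-3: Q_total=6.00, C_total=6.00, V=1.00; Q2=5.00, Q3=1.00; dissipated=0.600
Op 3: CLOSE 1-4: Q_total=18.00, C_total=8.00, V=2.25; Q1=13.50, Q4=4.50; dissipated=6.750
Op 4: CLOSE 1-4: Q_total=18.00, C_total=8.00, V=2.25; Q1=13.50, Q4=4.50; dissipated=0.000
Final charges: Q1=13.50, Q2=5.00, Q3=1.00, Q4=4.50

Answer: 5.00 μC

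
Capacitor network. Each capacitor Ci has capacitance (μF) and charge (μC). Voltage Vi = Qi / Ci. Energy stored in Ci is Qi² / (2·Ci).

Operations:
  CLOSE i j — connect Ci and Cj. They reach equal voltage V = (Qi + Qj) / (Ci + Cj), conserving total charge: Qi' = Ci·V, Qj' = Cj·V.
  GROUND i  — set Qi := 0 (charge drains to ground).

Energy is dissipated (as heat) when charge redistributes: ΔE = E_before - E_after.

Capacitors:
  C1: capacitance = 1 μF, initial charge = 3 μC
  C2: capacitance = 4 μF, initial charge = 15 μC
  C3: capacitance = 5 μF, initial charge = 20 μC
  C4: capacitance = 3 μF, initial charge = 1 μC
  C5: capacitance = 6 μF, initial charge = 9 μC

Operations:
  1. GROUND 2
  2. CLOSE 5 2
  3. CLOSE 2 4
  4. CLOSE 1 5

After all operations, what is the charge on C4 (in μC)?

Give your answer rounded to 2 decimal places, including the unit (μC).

Initial: C1(1μF, Q=3μC, V=3.00V), C2(4μF, Q=15μC, V=3.75V), C3(5μF, Q=20μC, V=4.00V), C4(3μF, Q=1μC, V=0.33V), C5(6μF, Q=9μC, V=1.50V)
Op 1: GROUND 2: Q2=0; energy lost=28.125
Op 2: CLOSE 5-2: Q_total=9.00, C_total=10.00, V=0.90; Q5=5.40, Q2=3.60; dissipated=2.700
Op 3: CLOSE 2-4: Q_total=4.60, C_total=7.00, V=0.66; Q2=2.63, Q4=1.97; dissipated=0.275
Op 4: CLOSE 1-5: Q_total=8.40, C_total=7.00, V=1.20; Q1=1.20, Q5=7.20; dissipated=1.890
Final charges: Q1=1.20, Q2=2.63, Q3=20.00, Q4=1.97, Q5=7.20

Answer: 1.97 μC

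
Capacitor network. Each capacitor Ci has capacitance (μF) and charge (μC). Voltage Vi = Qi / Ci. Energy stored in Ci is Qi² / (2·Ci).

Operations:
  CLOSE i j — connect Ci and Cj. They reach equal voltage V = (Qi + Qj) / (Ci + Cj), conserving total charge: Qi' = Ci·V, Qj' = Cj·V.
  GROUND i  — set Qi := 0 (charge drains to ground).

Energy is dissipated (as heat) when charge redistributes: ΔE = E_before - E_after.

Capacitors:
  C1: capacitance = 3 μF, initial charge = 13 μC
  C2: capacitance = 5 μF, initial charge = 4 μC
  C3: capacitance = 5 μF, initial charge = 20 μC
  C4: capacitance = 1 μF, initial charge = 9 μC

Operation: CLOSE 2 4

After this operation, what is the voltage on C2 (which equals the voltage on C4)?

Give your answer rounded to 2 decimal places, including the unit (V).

Answer: 2.17 V

Derivation:
Initial: C1(3μF, Q=13μC, V=4.33V), C2(5μF, Q=4μC, V=0.80V), C3(5μF, Q=20μC, V=4.00V), C4(1μF, Q=9μC, V=9.00V)
Op 1: CLOSE 2-4: Q_total=13.00, C_total=6.00, V=2.17; Q2=10.83, Q4=2.17; dissipated=28.017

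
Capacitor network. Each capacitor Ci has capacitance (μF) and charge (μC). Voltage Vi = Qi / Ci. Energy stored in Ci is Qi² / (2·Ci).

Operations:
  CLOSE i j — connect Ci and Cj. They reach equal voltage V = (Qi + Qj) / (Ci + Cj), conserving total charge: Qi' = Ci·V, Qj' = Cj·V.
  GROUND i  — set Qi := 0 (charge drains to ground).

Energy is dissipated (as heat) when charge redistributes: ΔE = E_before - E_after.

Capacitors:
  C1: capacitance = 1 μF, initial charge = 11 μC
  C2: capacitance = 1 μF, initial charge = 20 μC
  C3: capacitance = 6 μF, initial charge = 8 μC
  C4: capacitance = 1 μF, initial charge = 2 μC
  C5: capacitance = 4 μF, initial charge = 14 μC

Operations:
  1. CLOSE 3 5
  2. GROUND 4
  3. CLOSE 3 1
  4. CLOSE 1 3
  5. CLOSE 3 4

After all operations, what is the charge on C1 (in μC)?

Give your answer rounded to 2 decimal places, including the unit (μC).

Answer: 3.46 μC

Derivation:
Initial: C1(1μF, Q=11μC, V=11.00V), C2(1μF, Q=20μC, V=20.00V), C3(6μF, Q=8μC, V=1.33V), C4(1μF, Q=2μC, V=2.00V), C5(4μF, Q=14μC, V=3.50V)
Op 1: CLOSE 3-5: Q_total=22.00, C_total=10.00, V=2.20; Q3=13.20, Q5=8.80; dissipated=5.633
Op 2: GROUND 4: Q4=0; energy lost=2.000
Op 3: CLOSE 3-1: Q_total=24.20, C_total=7.00, V=3.46; Q3=20.74, Q1=3.46; dissipated=33.189
Op 4: CLOSE 1-3: Q_total=24.20, C_total=7.00, V=3.46; Q1=3.46, Q3=20.74; dissipated=0.000
Op 5: CLOSE 3-4: Q_total=20.74, C_total=7.00, V=2.96; Q3=17.78, Q4=2.96; dissipated=5.122
Final charges: Q1=3.46, Q2=20.00, Q3=17.78, Q4=2.96, Q5=8.80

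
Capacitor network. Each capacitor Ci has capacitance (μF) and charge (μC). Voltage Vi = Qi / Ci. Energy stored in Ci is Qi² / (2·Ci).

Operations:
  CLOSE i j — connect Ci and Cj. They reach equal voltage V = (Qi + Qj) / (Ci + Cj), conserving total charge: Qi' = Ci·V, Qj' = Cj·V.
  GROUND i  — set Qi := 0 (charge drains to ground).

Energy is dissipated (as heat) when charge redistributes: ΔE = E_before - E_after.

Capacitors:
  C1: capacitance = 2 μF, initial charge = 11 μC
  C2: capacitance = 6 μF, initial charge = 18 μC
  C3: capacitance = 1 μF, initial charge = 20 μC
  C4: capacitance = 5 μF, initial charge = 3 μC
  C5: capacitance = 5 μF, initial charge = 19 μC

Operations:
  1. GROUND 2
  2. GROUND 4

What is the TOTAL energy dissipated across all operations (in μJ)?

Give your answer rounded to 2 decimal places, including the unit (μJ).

Answer: 27.90 μJ

Derivation:
Initial: C1(2μF, Q=11μC, V=5.50V), C2(6μF, Q=18μC, V=3.00V), C3(1μF, Q=20μC, V=20.00V), C4(5μF, Q=3μC, V=0.60V), C5(5μF, Q=19μC, V=3.80V)
Op 1: GROUND 2: Q2=0; energy lost=27.000
Op 2: GROUND 4: Q4=0; energy lost=0.900
Total dissipated: 27.900 μJ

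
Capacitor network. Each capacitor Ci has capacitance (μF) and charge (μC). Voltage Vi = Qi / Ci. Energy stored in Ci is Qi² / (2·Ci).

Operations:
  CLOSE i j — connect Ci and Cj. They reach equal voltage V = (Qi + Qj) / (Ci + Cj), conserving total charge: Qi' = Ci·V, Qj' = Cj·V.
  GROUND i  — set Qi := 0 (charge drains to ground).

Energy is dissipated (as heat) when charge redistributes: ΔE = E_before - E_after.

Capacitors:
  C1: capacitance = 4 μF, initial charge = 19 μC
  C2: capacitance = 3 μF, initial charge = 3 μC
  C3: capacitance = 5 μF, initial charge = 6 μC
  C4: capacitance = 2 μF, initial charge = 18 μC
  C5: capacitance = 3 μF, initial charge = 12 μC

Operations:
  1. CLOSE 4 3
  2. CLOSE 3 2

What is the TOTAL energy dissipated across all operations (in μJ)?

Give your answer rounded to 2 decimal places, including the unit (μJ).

Answer: 48.99 μJ

Derivation:
Initial: C1(4μF, Q=19μC, V=4.75V), C2(3μF, Q=3μC, V=1.00V), C3(5μF, Q=6μC, V=1.20V), C4(2μF, Q=18μC, V=9.00V), C5(3μF, Q=12μC, V=4.00V)
Op 1: CLOSE 4-3: Q_total=24.00, C_total=7.00, V=3.43; Q4=6.86, Q3=17.14; dissipated=43.457
Op 2: CLOSE 3-2: Q_total=20.14, C_total=8.00, V=2.52; Q3=12.59, Q2=7.55; dissipated=5.529
Total dissipated: 48.986 μJ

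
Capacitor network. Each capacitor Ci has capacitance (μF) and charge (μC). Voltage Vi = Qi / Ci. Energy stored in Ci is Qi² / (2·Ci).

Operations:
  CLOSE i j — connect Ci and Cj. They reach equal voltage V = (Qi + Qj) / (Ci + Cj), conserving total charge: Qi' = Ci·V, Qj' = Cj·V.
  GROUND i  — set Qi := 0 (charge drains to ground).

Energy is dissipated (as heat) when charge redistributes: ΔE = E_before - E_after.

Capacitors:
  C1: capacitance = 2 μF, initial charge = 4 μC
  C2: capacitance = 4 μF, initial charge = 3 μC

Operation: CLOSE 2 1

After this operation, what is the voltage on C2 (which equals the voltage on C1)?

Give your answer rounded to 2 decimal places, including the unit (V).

Initial: C1(2μF, Q=4μC, V=2.00V), C2(4μF, Q=3μC, V=0.75V)
Op 1: CLOSE 2-1: Q_total=7.00, C_total=6.00, V=1.17; Q2=4.67, Q1=2.33; dissipated=1.042

Answer: 1.17 V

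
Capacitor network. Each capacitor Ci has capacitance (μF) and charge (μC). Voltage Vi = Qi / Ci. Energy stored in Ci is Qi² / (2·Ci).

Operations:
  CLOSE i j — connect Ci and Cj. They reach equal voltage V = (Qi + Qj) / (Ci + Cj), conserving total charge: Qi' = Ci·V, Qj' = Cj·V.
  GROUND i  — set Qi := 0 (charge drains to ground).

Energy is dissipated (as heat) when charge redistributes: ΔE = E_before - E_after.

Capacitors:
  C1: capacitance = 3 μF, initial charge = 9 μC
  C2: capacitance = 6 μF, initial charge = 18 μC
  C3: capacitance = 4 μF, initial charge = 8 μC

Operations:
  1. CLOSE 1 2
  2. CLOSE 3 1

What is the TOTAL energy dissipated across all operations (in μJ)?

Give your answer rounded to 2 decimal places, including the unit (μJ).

Initial: C1(3μF, Q=9μC, V=3.00V), C2(6μF, Q=18μC, V=3.00V), C3(4μF, Q=8μC, V=2.00V)
Op 1: CLOSE 1-2: Q_total=27.00, C_total=9.00, V=3.00; Q1=9.00, Q2=18.00; dissipated=0.000
Op 2: CLOSE 3-1: Q_total=17.00, C_total=7.00, V=2.43; Q3=9.71, Q1=7.29; dissipated=0.857
Total dissipated: 0.857 μJ

Answer: 0.86 μJ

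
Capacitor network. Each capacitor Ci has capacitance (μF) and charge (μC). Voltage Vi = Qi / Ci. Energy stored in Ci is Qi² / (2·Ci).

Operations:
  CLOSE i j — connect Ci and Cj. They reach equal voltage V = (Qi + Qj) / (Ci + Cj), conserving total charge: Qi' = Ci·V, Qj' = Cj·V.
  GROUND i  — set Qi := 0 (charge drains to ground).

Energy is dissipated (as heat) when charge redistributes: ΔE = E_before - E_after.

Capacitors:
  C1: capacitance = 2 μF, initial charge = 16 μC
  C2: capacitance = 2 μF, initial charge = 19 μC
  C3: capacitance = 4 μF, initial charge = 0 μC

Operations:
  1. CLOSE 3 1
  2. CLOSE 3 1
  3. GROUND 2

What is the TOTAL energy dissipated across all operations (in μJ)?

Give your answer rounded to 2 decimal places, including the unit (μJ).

Initial: C1(2μF, Q=16μC, V=8.00V), C2(2μF, Q=19μC, V=9.50V), C3(4μF, Q=0μC, V=0.00V)
Op 1: CLOSE 3-1: Q_total=16.00, C_total=6.00, V=2.67; Q3=10.67, Q1=5.33; dissipated=42.667
Op 2: CLOSE 3-1: Q_total=16.00, C_total=6.00, V=2.67; Q3=10.67, Q1=5.33; dissipated=0.000
Op 3: GROUND 2: Q2=0; energy lost=90.250
Total dissipated: 132.917 μJ

Answer: 132.92 μJ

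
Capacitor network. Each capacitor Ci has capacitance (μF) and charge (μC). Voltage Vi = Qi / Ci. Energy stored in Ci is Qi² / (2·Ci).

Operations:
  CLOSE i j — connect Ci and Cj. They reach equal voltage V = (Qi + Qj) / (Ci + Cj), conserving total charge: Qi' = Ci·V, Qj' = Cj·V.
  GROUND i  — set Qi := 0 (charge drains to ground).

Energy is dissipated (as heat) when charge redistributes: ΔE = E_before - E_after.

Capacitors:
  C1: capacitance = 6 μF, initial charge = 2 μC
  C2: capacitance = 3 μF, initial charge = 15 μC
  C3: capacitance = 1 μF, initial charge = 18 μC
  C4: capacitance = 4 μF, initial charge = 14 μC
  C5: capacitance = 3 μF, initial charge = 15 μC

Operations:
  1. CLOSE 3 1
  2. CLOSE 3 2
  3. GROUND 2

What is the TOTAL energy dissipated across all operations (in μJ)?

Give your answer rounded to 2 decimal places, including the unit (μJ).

Answer: 165.38 μJ

Derivation:
Initial: C1(6μF, Q=2μC, V=0.33V), C2(3μF, Q=15μC, V=5.00V), C3(1μF, Q=18μC, V=18.00V), C4(4μF, Q=14μC, V=3.50V), C5(3μF, Q=15μC, V=5.00V)
Op 1: CLOSE 3-1: Q_total=20.00, C_total=7.00, V=2.86; Q3=2.86, Q1=17.14; dissipated=133.762
Op 2: CLOSE 3-2: Q_total=17.86, C_total=4.00, V=4.46; Q3=4.46, Q2=13.39; dissipated=1.722
Op 3: GROUND 2: Q2=0; energy lost=29.895
Total dissipated: 165.379 μJ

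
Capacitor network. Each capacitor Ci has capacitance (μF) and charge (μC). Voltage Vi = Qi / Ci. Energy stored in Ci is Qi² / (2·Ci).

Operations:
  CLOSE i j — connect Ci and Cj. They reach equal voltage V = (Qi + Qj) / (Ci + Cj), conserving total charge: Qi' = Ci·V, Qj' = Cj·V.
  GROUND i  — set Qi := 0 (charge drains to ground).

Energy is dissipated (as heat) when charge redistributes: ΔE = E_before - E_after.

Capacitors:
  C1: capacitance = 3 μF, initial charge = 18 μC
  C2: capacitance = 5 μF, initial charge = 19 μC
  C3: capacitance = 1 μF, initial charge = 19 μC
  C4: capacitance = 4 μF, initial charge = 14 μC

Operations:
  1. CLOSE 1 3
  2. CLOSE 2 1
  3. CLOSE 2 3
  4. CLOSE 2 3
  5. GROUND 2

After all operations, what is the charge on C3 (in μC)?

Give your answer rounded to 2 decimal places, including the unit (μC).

Initial: C1(3μF, Q=18μC, V=6.00V), C2(5μF, Q=19μC, V=3.80V), C3(1μF, Q=19μC, V=19.00V), C4(4μF, Q=14μC, V=3.50V)
Op 1: CLOSE 1-3: Q_total=37.00, C_total=4.00, V=9.25; Q1=27.75, Q3=9.25; dissipated=63.375
Op 2: CLOSE 2-1: Q_total=46.75, C_total=8.00, V=5.84; Q2=29.22, Q1=17.53; dissipated=27.846
Op 3: CLOSE 2-3: Q_total=38.47, C_total=6.00, V=6.41; Q2=32.06, Q3=6.41; dissipated=4.834
Op 4: CLOSE 2-3: Q_total=38.47, C_total=6.00, V=6.41; Q2=32.06, Q3=6.41; dissipated=0.000
Op 5: GROUND 2: Q2=0; energy lost=102.767
Final charges: Q1=17.53, Q2=0.00, Q3=6.41, Q4=14.00

Answer: 6.41 μC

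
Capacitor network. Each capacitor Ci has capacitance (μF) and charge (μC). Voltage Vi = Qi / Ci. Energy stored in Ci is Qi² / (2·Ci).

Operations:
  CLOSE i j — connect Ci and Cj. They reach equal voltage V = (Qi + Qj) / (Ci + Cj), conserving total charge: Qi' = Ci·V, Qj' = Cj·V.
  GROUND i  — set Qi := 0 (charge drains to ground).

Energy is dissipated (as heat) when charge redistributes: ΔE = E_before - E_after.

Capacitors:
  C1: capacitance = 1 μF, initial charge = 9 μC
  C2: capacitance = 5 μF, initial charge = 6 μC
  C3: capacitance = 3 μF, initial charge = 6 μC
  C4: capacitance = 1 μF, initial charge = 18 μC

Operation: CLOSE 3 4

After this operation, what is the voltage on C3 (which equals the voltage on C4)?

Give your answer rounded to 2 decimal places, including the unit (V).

Initial: C1(1μF, Q=9μC, V=9.00V), C2(5μF, Q=6μC, V=1.20V), C3(3μF, Q=6μC, V=2.00V), C4(1μF, Q=18μC, V=18.00V)
Op 1: CLOSE 3-4: Q_total=24.00, C_total=4.00, V=6.00; Q3=18.00, Q4=6.00; dissipated=96.000

Answer: 6.00 V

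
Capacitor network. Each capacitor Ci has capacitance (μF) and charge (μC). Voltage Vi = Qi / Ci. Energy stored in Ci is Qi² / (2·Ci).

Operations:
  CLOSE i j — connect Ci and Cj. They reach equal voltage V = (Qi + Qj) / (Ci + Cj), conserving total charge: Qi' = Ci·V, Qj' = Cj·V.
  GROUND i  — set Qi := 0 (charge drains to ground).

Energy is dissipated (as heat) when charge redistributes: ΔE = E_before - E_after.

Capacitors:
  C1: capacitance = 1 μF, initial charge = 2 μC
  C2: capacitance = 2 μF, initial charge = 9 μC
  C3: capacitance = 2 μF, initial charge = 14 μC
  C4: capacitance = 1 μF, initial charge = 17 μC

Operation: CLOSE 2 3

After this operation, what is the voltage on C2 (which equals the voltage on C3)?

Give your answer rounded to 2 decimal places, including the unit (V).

Initial: C1(1μF, Q=2μC, V=2.00V), C2(2μF, Q=9μC, V=4.50V), C3(2μF, Q=14μC, V=7.00V), C4(1μF, Q=17μC, V=17.00V)
Op 1: CLOSE 2-3: Q_total=23.00, C_total=4.00, V=5.75; Q2=11.50, Q3=11.50; dissipated=3.125

Answer: 5.75 V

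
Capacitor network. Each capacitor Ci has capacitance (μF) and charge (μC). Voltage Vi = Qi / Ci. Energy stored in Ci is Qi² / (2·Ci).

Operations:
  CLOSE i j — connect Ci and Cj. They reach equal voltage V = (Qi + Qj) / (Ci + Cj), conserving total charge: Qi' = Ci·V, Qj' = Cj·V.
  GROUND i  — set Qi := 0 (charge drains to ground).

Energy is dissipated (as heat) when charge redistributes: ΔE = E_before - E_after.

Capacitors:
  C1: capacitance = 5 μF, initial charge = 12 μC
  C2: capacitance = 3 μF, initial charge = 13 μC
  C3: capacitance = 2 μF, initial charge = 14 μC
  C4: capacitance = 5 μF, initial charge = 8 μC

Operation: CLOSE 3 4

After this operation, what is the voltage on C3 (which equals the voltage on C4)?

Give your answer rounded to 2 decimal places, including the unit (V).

Initial: C1(5μF, Q=12μC, V=2.40V), C2(3μF, Q=13μC, V=4.33V), C3(2μF, Q=14μC, V=7.00V), C4(5μF, Q=8μC, V=1.60V)
Op 1: CLOSE 3-4: Q_total=22.00, C_total=7.00, V=3.14; Q3=6.29, Q4=15.71; dissipated=20.829

Answer: 3.14 V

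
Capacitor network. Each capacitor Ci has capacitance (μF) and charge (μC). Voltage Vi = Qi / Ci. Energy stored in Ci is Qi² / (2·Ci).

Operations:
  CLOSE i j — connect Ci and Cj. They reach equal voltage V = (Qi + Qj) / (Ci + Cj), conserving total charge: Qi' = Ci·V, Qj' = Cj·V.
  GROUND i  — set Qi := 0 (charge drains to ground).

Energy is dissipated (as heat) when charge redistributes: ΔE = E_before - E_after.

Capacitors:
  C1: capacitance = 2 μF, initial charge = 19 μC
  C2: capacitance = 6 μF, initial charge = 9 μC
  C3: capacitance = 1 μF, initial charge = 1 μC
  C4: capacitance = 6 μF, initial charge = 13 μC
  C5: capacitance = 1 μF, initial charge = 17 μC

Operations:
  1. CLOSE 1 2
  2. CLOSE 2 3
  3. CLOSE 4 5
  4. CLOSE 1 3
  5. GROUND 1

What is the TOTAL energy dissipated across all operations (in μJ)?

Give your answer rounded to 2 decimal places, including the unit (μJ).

Initial: C1(2μF, Q=19μC, V=9.50V), C2(6μF, Q=9μC, V=1.50V), C3(1μF, Q=1μC, V=1.00V), C4(6μF, Q=13μC, V=2.17V), C5(1μF, Q=17μC, V=17.00V)
Op 1: CLOSE 1-2: Q_total=28.00, C_total=8.00, V=3.50; Q1=7.00, Q2=21.00; dissipated=48.000
Op 2: CLOSE 2-3: Q_total=22.00, C_total=7.00, V=3.14; Q2=18.86, Q3=3.14; dissipated=2.679
Op 3: CLOSE 4-5: Q_total=30.00, C_total=7.00, V=4.29; Q4=25.71, Q5=4.29; dissipated=94.298
Op 4: CLOSE 1-3: Q_total=10.14, C_total=3.00, V=3.38; Q1=6.76, Q3=3.38; dissipated=0.043
Op 5: GROUND 1: Q1=0; energy lost=11.431
Total dissipated: 156.450 μJ

Answer: 156.45 μJ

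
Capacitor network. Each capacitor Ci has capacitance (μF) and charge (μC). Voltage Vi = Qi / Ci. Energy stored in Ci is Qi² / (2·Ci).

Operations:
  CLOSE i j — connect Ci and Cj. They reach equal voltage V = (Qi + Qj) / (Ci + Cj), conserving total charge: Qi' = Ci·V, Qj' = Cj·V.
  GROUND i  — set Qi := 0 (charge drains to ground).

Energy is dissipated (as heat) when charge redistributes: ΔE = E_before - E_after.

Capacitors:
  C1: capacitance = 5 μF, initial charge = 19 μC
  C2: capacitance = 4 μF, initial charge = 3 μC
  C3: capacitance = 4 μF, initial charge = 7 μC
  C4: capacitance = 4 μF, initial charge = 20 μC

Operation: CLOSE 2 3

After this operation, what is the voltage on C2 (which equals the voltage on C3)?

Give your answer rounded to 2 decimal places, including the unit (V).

Initial: C1(5μF, Q=19μC, V=3.80V), C2(4μF, Q=3μC, V=0.75V), C3(4μF, Q=7μC, V=1.75V), C4(4μF, Q=20μC, V=5.00V)
Op 1: CLOSE 2-3: Q_total=10.00, C_total=8.00, V=1.25; Q2=5.00, Q3=5.00; dissipated=1.000

Answer: 1.25 V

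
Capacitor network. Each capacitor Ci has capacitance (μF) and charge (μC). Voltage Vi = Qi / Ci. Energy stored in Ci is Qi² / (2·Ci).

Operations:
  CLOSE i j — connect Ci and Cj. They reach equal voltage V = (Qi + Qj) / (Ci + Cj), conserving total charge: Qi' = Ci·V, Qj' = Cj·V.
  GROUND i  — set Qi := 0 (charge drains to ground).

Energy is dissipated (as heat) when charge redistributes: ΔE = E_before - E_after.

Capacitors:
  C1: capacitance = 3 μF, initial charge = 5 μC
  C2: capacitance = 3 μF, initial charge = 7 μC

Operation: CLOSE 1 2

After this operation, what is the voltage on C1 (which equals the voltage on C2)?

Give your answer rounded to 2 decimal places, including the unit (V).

Answer: 2.00 V

Derivation:
Initial: C1(3μF, Q=5μC, V=1.67V), C2(3μF, Q=7μC, V=2.33V)
Op 1: CLOSE 1-2: Q_total=12.00, C_total=6.00, V=2.00; Q1=6.00, Q2=6.00; dissipated=0.333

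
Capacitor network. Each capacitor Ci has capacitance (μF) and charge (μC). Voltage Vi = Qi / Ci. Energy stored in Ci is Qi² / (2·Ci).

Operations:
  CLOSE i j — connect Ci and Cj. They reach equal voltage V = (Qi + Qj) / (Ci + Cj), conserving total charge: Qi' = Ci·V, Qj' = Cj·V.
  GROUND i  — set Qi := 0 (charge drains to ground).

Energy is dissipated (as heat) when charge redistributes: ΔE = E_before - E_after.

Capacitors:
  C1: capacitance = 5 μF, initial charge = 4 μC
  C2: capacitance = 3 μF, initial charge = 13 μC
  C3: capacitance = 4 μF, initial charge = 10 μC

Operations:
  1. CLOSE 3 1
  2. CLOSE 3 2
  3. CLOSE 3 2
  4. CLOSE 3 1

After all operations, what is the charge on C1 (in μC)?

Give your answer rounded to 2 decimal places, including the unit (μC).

Answer: 10.42 μC

Derivation:
Initial: C1(5μF, Q=4μC, V=0.80V), C2(3μF, Q=13μC, V=4.33V), C3(4μF, Q=10μC, V=2.50V)
Op 1: CLOSE 3-1: Q_total=14.00, C_total=9.00, V=1.56; Q3=6.22, Q1=7.78; dissipated=3.211
Op 2: CLOSE 3-2: Q_total=19.22, C_total=7.00, V=2.75; Q3=10.98, Q2=8.24; dissipated=6.614
Op 3: CLOSE 3-2: Q_total=19.22, C_total=7.00, V=2.75; Q3=10.98, Q2=8.24; dissipated=0.000
Op 4: CLOSE 3-1: Q_total=18.76, C_total=9.00, V=2.08; Q3=8.34, Q1=10.42; dissipated=1.575
Final charges: Q1=10.42, Q2=8.24, Q3=8.34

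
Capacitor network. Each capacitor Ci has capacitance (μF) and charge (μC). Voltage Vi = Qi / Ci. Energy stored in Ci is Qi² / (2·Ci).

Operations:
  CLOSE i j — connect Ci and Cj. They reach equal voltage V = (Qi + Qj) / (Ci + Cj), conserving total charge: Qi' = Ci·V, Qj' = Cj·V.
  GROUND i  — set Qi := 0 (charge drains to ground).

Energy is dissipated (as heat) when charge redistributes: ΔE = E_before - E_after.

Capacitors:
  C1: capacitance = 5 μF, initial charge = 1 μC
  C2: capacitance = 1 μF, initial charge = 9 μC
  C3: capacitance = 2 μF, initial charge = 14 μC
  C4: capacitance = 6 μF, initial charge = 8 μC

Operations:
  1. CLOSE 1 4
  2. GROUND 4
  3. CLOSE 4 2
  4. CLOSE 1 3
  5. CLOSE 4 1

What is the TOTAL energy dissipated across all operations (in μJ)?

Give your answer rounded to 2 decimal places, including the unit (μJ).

Answer: 68.07 μJ

Derivation:
Initial: C1(5μF, Q=1μC, V=0.20V), C2(1μF, Q=9μC, V=9.00V), C3(2μF, Q=14μC, V=7.00V), C4(6μF, Q=8μC, V=1.33V)
Op 1: CLOSE 1-4: Q_total=9.00, C_total=11.00, V=0.82; Q1=4.09, Q4=4.91; dissipated=1.752
Op 2: GROUND 4: Q4=0; energy lost=2.008
Op 3: CLOSE 4-2: Q_total=9.00, C_total=7.00, V=1.29; Q4=7.71, Q2=1.29; dissipated=34.714
Op 4: CLOSE 1-3: Q_total=18.09, C_total=7.00, V=2.58; Q1=12.92, Q3=5.17; dissipated=27.296
Op 5: CLOSE 4-1: Q_total=20.64, C_total=11.00, V=1.88; Q4=11.26, Q1=9.38; dissipated=2.300
Total dissipated: 68.070 μJ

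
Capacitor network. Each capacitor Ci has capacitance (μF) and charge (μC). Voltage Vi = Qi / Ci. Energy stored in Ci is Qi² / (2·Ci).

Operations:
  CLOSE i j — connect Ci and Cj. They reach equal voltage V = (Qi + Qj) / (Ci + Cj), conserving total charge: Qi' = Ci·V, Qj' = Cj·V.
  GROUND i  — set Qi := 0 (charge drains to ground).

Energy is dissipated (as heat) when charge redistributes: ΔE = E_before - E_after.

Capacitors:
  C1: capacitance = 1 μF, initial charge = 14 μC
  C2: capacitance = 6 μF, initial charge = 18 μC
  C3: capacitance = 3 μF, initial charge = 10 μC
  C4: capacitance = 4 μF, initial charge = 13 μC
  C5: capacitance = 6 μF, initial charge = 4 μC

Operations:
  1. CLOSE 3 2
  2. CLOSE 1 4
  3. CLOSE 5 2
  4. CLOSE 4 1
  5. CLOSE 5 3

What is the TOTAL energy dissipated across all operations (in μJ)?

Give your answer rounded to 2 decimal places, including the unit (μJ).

Initial: C1(1μF, Q=14μC, V=14.00V), C2(6μF, Q=18μC, V=3.00V), C3(3μF, Q=10μC, V=3.33V), C4(4μF, Q=13μC, V=3.25V), C5(6μF, Q=4μC, V=0.67V)
Op 1: CLOSE 3-2: Q_total=28.00, C_total=9.00, V=3.11; Q3=9.33, Q2=18.67; dissipated=0.111
Op 2: CLOSE 1-4: Q_total=27.00, C_total=5.00, V=5.40; Q1=5.40, Q4=21.60; dissipated=46.225
Op 3: CLOSE 5-2: Q_total=22.67, C_total=12.00, V=1.89; Q5=11.33, Q2=11.33; dissipated=8.963
Op 4: CLOSE 4-1: Q_total=27.00, C_total=5.00, V=5.40; Q4=21.60, Q1=5.40; dissipated=0.000
Op 5: CLOSE 5-3: Q_total=20.67, C_total=9.00, V=2.30; Q5=13.78, Q3=6.89; dissipated=1.494
Total dissipated: 56.793 μJ

Answer: 56.79 μJ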